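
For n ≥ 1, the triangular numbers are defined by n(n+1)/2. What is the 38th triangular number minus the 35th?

111

38·39/2 = 741 and 35·36/2 = 630.
Difference: 741 − 630 = 111.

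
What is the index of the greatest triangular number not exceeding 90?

12

Solve n(n+1)/2 ≤ 90 for integer n.
n = 12 gives 78 ≤ 90, while n = 13 gives 91 > 90; so the answer is index 12.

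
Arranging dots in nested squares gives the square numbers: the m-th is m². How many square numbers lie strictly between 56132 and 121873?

113

The n-th square number is n².
Smallest index with value > 56132: n = 237 (giving 56169).
Largest index with value < 121873: n = 349 (giving 121801).
Indices 237 through 349: 113 terms.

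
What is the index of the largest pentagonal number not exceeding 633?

Solve n(3n−1)/2 ≤ 633 for integer n.
n = 20 gives 590 ≤ 633, while n = 21 gives 651 > 633; so the answer is index 20.

20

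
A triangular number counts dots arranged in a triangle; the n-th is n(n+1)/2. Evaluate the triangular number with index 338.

57291

The 338th triangular number is n(n+1)/2 with n = 338.
338·339/2 = 114582/2 = 57291.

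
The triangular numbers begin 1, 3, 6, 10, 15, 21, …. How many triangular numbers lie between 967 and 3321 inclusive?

38

The n-th triangular number is n(n+1)/2.
Smallest index with value ≥ 967: n = 44 (giving 990).
Largest index with value ≤ 3321: n = 81 (giving 3321).
Indices 44 through 81: 38 terms.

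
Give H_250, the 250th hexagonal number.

The 250th hexagonal number is n(2n−1) with n = 250.
250·(2·250 − 1) = 250·499 = 124750.

124750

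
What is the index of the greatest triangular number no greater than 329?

Solve n(n+1)/2 ≤ 329 for integer n.
n = 25 gives 325 ≤ 329, while n = 26 gives 351 > 329; so the answer is index 25.

25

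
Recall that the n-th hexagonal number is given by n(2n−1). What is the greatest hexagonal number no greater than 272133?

271953

Solve n(2n−1) ≤ 272133 for integer n.
n = 369 gives 271953 ≤ 272133, while n = 370 gives 273430 > 272133; so the answer is 271953.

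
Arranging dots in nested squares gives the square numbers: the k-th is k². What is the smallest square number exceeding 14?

Solve n² > 14 for integer n.
The largest n with value ≤ 14 is 3 (since 9 ≤ 14 < 16), so the first above is n = 4, value 16.

16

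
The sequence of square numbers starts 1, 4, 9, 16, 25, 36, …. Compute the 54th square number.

The 54th square number is n² with n = 54.
54² = 2916.

2916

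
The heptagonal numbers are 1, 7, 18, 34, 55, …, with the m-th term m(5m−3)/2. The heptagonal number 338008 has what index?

368

Set n(5n−3)/2 = 338008, giving 5n² − 3n − 676016 = 0.
So n = (3 + 3677) / 10 = 3680/10 = 368.
Check: 368·(5·368 − 3)/2 = 338008. ✓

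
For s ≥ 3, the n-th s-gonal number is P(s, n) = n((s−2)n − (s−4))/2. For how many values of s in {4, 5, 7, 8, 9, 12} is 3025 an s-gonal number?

s = 4: P(4, 55) = 3025. ✓
s = 5: P(5, 45) = 3015 and P(5, 46) = 3151; 3025 is not s-gonal.
s = 7: P(7, 35) = 3010 and P(7, 36) = 3186; 3025 is not s-gonal.
s = 8: P(8, 32) = 3008 and P(8, 33) = 3201; 3025 is not s-gonal.
s = 9: P(9, 29) = 2871 and P(9, 30) = 3075; 3025 is not s-gonal.
s = 12: P(12, 25) = 3025. ✓
Hits: s ∈ {4, 12} → 2.

2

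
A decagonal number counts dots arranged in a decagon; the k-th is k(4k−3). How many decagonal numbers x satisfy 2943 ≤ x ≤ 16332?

37

The n-th decagonal number is n(4n−3).
Smallest index with value ≥ 2943: n = 28 (giving 3052).
Largest index with value ≤ 16332: n = 64 (giving 16192).
Indices 28 through 64: 37 terms.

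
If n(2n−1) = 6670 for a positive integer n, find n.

58

Set n(2n−1) = 6670, giving 2n² − n − 6670 = 0.
So n = (1 + 231) / 4 = 232/4 = 58.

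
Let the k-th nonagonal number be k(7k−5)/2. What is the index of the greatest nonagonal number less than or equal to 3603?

Solve n(7n−5)/2 ≤ 3603 for integer n.
n = 32 gives 3504 ≤ 3603, while n = 33 gives 3729 > 3603; so the answer is index 32.

32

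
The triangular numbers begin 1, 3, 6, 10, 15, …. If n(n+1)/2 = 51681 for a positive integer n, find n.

321

Set n(n+1)/2 = 51681, giving n² + n − 103362 = 0.
So n = (-1 + 643) / 2 = 642/2 = 321.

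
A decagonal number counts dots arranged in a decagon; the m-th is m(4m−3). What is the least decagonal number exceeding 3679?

Solve n(4n−3) > 3679 for integer n.
The largest n with value ≤ 3679 is 30 (since 3510 ≤ 3679 < 3751), so the first above is n = 31, value 3751.

3751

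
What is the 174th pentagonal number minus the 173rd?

Consecutive pentagonal numbers differ by 3n − 2: here 3·174 − 2 = 520.

520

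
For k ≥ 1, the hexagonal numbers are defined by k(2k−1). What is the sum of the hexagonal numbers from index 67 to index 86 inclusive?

Σ i(2i−1) = 2Σi² − Σi over i = 67..86.
Σi = 3741 − 2211 = 1530 and Σi² = 215731 − 98021 = 117710.
2·117710 − 1·1530 = 233890.

233890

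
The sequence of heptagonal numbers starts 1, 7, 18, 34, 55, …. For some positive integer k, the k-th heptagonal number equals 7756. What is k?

Set n(5n−3)/2 = 7756, giving 5n² − 3n − 15512 = 0.
The discriminant is 9 + 40·7756 = 310249, and √310249 = 557.
So n = (3 + 557) / 10 = 560/10 = 56.

56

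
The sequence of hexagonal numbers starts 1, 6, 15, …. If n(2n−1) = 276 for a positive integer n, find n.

12

Set n(2n−1) = 276, giving 2n² − n − 276 = 0.
The discriminant is 1 + 8·276 = 2209, and √2209 = 47.
So n = (1 + 47) / 4 = 48/4 = 12.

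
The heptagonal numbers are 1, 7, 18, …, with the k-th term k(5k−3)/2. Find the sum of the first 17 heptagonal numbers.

4233

Σ i(5i−3)/2 = (5Σi² − 3Σi) / 2 over i = 1..17.
Σi = 153 and Σi² = 1785.
(5·1785 − 3·153) / 2 = 8466/2 = 4233.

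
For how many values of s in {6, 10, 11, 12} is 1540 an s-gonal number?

s = 6: P(6, 28) = 1540. ✓
s = 10: P(10, 20) = 1540. ✓
s = 11: P(11, 18) = 1395 and P(11, 19) = 1558; 1540 is not s-gonal.
s = 12: P(12, 17) = 1377 and P(12, 18) = 1548; 1540 is not s-gonal.
Hits: s ∈ {6, 10} → 2.

2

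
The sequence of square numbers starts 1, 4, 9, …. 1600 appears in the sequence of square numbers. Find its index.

40

We need n² = 1600, so n = √1600 = 40.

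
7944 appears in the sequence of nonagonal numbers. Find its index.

Set n(7n−5)/2 = 7944, giving 7n² − 5n − 15888 = 0.
The discriminant is 25 + 56·7944 = 444889, and √444889 = 667.
So n = (5 + 667) / 14 = 672/14 = 48.
Check: 48·(7·48 − 5)/2 = 7944. ✓

48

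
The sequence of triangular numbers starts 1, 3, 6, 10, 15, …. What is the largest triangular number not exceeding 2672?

Solve n(n+1)/2 ≤ 2672 for integer n.
n = 72 gives 2628 ≤ 2672, while n = 73 gives 2701 > 2672; so the answer is 2628.

2628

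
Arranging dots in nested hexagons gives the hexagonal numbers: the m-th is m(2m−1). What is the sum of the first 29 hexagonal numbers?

16675

Σ i(2i−1) = 2Σi² − Σi over i = 1..29.
Σi = 435 and Σi² = 8555.
2·8555 − 1·435 = 16675.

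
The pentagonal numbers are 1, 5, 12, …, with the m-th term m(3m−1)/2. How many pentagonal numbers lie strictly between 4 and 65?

5

The n-th pentagonal number is n(3n−1)/2.
Smallest index with value > 4: n = 2 (giving 5).
Largest index with value < 65: n = 6 (giving 51).
Indices 2 through 6: 5 terms.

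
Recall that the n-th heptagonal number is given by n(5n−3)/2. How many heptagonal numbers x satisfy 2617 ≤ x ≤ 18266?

53

The n-th heptagonal number is n(5n−3)/2.
Smallest index with value ≥ 2617: n = 33 (giving 2673).
Largest index with value ≤ 18266: n = 85 (giving 17935).
Indices 33 through 85: 53 terms.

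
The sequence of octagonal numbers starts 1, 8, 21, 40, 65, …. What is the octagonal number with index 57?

The 57th octagonal number is n(3n−2) with n = 57.
57·(3·57 − 2) = 57·169 = 9633.

9633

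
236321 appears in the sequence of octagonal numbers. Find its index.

281

Set n(3n−2) = 236321, giving 3n² − 2n − 236321 = 0.
The discriminant is 4 + 12·236321 = 2835856, and √2835856 = 1684.
So n = (2 + 1684) / 6 = 1686/6 = 281.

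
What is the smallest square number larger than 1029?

Solve n² > 1029 for integer n.
The largest n with value ≤ 1029 is 32 (since 1024 ≤ 1029 < 1089), so the first above is n = 33, value 1089.

1089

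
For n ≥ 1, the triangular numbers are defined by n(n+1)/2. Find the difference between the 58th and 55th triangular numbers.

58·59/2 = 1711 and 55·56/2 = 1540.
Difference: 1711 − 1540 = 171.

171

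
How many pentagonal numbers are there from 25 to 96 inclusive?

The n-th pentagonal number is n(3n−1)/2.
Smallest index with value ≥ 25: n = 5 (giving 35).
Largest index with value ≤ 96: n = 8 (giving 92).
Indices 5 through 8: 4 terms.

4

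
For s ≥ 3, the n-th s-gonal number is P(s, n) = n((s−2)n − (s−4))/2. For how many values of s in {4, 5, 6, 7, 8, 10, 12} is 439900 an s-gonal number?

1

s = 4: P(4, 663) = 439569 and P(4, 664) = 440896; 439900 is not s-gonal.
s = 5: P(5, 541) = 438751 and P(5, 542) = 440375; 439900 is not s-gonal.
s = 6: P(6, 469) = 439453 and P(6, 470) = 441330; 439900 is not s-gonal.
s = 7: P(7, 419) = 438274 and P(7, 420) = 440370; 439900 is not s-gonal.
s = 8: P(8, 383) = 439301 and P(8, 384) = 441600; 439900 is not s-gonal.
s = 10: P(10, 332) = 439900. ✓
s = 12: P(12, 297) = 439857 and P(12, 298) = 442828; 439900 is not s-gonal.
Hits: s ∈ {10} → 1.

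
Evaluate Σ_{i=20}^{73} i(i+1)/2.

Σ i(i+1)/2 = (Σi² + Σi) / 2 over i = 20..73.
Σi = 2701 − 190 = 2511 and Σi² = 132349 − 2470 = 129879.
(1·129879 + 1·2511) / 2 = 132390/2 = 66195.

66195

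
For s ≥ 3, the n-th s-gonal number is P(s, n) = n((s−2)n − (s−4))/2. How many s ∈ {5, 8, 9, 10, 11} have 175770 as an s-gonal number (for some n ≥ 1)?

s = 5: P(5, 342) = 175275 and P(5, 343) = 176302; 175770 is not s-gonal.
s = 8: P(8, 242) = 175208 and P(8, 243) = 176661; 175770 is not s-gonal.
s = 9: P(9, 224) = 175056 and P(9, 225) = 176625; 175770 is not s-gonal.
s = 10: P(10, 210) = 175770. ✓
s = 11: P(11, 198) = 175725 and P(11, 199) = 177508; 175770 is not s-gonal.
Hits: s ∈ {10} → 1.

1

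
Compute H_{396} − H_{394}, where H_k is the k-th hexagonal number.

396·(2·396 − 1) = 313236 and 394·(2·394 − 1) = 310078.
Difference: 313236 − 310078 = 3158.

3158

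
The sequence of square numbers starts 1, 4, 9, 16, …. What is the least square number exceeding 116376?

Solve n² > 116376 for integer n.
The largest n with value ≤ 116376 is 341 (since 116281 ≤ 116376 < 116964), so the first above is n = 342, value 116964.

116964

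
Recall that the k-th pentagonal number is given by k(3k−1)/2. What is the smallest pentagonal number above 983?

Solve n(3n−1)/2 > 983 for integer n.
The largest n with value ≤ 983 is 25 (since 925 ≤ 983 < 1001), so the first above is n = 26, value 1001.

1001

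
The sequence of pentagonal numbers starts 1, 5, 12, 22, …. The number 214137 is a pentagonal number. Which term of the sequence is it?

378

Set n(3n−1)/2 = 214137, giving 3n² − n − 428274 = 0.
The discriminant is 1 + 24·214137 = 5139289, and √5139289 = 2267.
So n = (1 + 2267) / 6 = 2268/6 = 378.
Check: 378·(3·378 − 1)/2 = 214137. ✓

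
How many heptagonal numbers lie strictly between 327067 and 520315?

94

The n-th heptagonal number is n(5n−3)/2.
Smallest index with value > 327067: n = 363 (giving 328878).
Largest index with value < 520315: n = 456 (giving 519156).
Indices 363 through 456: 94 terms.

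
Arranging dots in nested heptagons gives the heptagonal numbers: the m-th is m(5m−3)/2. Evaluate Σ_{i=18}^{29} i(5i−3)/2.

16502

Σ i(5i−3)/2 = (5Σi² − 3Σi) / 2 over i = 18..29.
Σi = 435 − 153 = 282 and Σi² = 8555 − 1785 = 6770.
(5·6770 − 3·282) / 2 = 33004/2 = 16502.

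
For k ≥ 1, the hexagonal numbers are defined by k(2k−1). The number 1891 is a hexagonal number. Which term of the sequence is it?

31

Set n(2n−1) = 1891, giving 2n² − n − 1891 = 0.
The discriminant is 1 + 8·1891 = 15129, and √15129 = 123.
So n = (1 + 123) / 4 = 124/4 = 31.
Check: 31·(2·31 − 1) = 1891. ✓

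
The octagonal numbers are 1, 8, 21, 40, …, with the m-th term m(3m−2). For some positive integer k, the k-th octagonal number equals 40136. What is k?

Set n(3n−2) = 40136, giving 3n² − 2n − 40136 = 0.
So n = (2 + 694) / 6 = 696/6 = 116.

116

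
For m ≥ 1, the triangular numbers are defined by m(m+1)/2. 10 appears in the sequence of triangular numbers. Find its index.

4

Set n(n+1)/2 = 10, giving n² + n − 20 = 0.
So n = (-1 + 9) / 2 = 8/2 = 4.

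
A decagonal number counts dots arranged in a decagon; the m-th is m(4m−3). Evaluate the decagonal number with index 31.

3751

The 31st decagonal number is n(4n−3) with n = 31.
31·(4·31 − 3) = 31·121 = 3751.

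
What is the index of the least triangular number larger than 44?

Solve n(n+1)/2 > 44 for integer n.
The largest n with value ≤ 44 is 8 (since 36 ≤ 44 < 45), so the first above is n = 9, value 45.

9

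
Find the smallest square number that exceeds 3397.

Solve n² > 3397 for integer n.
The largest n with value ≤ 3397 is 58 (since 3364 ≤ 3397 < 3481), so the first above is n = 59, value 3481.

3481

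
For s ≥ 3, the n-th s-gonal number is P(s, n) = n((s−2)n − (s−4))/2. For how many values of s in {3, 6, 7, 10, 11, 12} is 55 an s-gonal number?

2

s = 3: P(3, 10) = 55. ✓
s = 6: P(6, 5) = 45 and P(6, 6) = 66; 55 is not s-gonal.
s = 7: P(7, 5) = 55. ✓
s = 10: P(10, 4) = 52 and P(10, 5) = 85; 55 is not s-gonal.
s = 11: P(11, 3) = 30 and P(11, 4) = 58; 55 is not s-gonal.
s = 12: P(12, 3) = 33 and P(12, 4) = 64; 55 is not s-gonal.
Hits: s ∈ {3, 7} → 2.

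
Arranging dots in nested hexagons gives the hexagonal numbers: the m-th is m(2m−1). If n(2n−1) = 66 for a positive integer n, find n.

6

Set n(2n−1) = 66, giving 2n² − n − 66 = 0.
So n = (1 + 23) / 4 = 24/4 = 6.
Check: 6·(2·6 − 1) = 66. ✓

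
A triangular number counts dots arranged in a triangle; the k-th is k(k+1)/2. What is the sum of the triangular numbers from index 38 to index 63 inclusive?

Σ i(i+1)/2 = (Σi² + Σi) / 2 over i = 38..63.
Σi = 2016 − 703 = 1313 and Σi² = 85344 − 17575 = 67769.
(1·67769 + 1·1313) / 2 = 69082/2 = 34541.

34541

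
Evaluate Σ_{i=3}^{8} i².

199

Σ_{i=3}^{8} i² = 204 − 5 = 199.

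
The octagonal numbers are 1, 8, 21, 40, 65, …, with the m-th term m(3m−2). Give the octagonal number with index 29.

2465

The 29th octagonal number is n(3n−2) with n = 29.
29·(3·29 − 2) = 29·85 = 2465.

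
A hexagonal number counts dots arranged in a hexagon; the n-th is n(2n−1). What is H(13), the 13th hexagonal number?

13·(2·13 − 1) = 13·25 = 325.

325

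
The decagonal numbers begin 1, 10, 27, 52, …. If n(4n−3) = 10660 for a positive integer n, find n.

Set n(4n−3) = 10660, giving 4n² − 3n − 10660 = 0.
The discriminant is 9 + 16·10660 = 170569, and √170569 = 413.
So n = (3 + 413) / 8 = 416/8 = 52.

52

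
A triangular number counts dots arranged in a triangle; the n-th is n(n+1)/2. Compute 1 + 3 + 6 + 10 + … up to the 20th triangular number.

1540

Σ i(i+1)/2 = (Σi² + Σi) / 2 over i = 1..20.
Σi = 210 and Σi² = 2870.
(1·2870 + 1·210) / 2 = 3080/2 = 1540.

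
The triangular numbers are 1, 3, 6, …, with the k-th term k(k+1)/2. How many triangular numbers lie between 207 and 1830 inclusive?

The n-th triangular number is n(n+1)/2.
Smallest index with value ≥ 207: n = 20 (giving 210).
Largest index with value ≤ 1830: n = 60 (giving 1830).
Indices 20 through 60: 41 terms.

41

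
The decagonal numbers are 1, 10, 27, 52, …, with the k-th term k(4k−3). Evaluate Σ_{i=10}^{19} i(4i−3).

Σ i(4i−3) = 4Σi² − 3Σi over i = 10..19.
Σi = 190 − 45 = 145 and Σi² = 2470 − 285 = 2185.
4·2185 − 3·145 = 8305.

8305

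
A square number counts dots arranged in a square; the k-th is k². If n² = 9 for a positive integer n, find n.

3

We need n² = 9, so n = √9 = 3.
Check: 3² = 9. ✓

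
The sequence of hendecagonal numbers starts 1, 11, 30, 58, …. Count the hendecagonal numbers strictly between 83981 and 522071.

The n-th hendecagonal number is n(9n−7)/2.
Smallest index with value > 83981: n = 138 (giving 85215).
Largest index with value < 522071: n = 340 (giving 519010).
Indices 138 through 340: 203 terms.

203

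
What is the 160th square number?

160² = 25600.

25600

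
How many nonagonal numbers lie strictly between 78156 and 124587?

40

The n-th nonagonal number is n(7n−5)/2.
Smallest index with value > 78156: n = 150 (giving 78375).
Largest index with value < 124587: n = 189 (giving 124551).
Indices 150 through 189: 40 terms.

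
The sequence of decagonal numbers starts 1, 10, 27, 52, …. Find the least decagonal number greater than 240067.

241326

Solve n(4n−3) > 240067 for integer n.
The largest n with value ≤ 240067 is 245 (since 239365 ≤ 240067 < 241326), so the first above is n = 246, value 241326.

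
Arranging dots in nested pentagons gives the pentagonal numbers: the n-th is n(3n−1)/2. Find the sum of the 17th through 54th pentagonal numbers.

78014

Σ i(3i−1)/2 = (3Σi² − Σi) / 2 over i = 17..54.
Σi = 1485 − 136 = 1349 and Σi² = 53955 − 1496 = 52459.
(3·52459 − 1·1349) / 2 = 156028/2 = 78014.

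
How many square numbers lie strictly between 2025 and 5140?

The n-th square number is n².
Smallest index with value > 2025: n = 46 (giving 2116).
Largest index with value < 5140: n = 71 (giving 5041).
Indices 46 through 71: 26 terms.

26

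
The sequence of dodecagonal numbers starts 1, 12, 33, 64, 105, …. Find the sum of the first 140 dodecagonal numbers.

4582970

Σ i(5i−4) = 5Σi² − 4Σi over i = 1..140.
Σi = 9870 and Σi² = 924490.
5·924490 − 4·9870 = 4582970.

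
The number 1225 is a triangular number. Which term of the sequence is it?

Set n(n+1)/2 = 1225, giving n² + n − 2450 = 0.
So n = (-1 + 99) / 2 = 98/2 = 49.

49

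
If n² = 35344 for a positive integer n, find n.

188

We need n² = 35344, so n = √35344 = 188.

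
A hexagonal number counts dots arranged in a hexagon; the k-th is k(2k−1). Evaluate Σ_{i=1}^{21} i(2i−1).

Σ i(2i−1) = 2Σi² − Σi over i = 1..21.
Σi = 231 and Σi² = 3311.
2·3311 − 1·231 = 6391.

6391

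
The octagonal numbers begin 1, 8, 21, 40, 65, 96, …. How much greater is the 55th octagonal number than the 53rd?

55·(3·55 − 2) = 8965 and 53·(3·53 − 2) = 8321.
Difference: 8965 − 8321 = 644.

644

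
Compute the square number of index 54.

2916

The 54th square number is n² with n = 54.
54² = 2916.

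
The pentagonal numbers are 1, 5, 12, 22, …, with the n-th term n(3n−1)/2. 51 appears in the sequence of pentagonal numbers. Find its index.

6

Set n(3n−1)/2 = 51, giving 3n² − n − 102 = 0.
The discriminant is 1 + 24·51 = 1225, and √1225 = 35.
So n = (1 + 35) / 6 = 36/6 = 6.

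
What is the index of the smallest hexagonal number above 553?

Solve n(2n−1) > 553 for integer n.
The largest n with value ≤ 553 is 16 (since 496 ≤ 553 < 561), so the first above is n = 17, value 561.

17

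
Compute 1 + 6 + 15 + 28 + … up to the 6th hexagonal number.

161

Σ i(2i−1) = 2Σi² − Σi over i = 1..6.
Σi = 21 and Σi² = 91.
2·91 − 1·21 = 161.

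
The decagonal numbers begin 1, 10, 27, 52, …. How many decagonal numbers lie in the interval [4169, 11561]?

The n-th decagonal number is n(4n−3).
Smallest index with value ≥ 4169: n = 33 (giving 4257).
Largest index with value ≤ 11561: n = 54 (giving 11502).
Indices 33 through 54: 22 terms.

22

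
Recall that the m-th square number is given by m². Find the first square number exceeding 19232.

19321

Solve n² > 19232 for integer n.
The largest n with value ≤ 19232 is 138 (since 19044 ≤ 19232 < 19321), so the first above is n = 139, value 19321.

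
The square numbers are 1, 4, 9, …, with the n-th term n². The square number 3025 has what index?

We need n² = 3025, so n = √3025 = 55.

55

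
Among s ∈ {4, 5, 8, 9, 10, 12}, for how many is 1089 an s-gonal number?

2

s = 4: P(4, 33) = 1089. ✓
s = 5: P(5, 27) = 1080 and P(5, 28) = 1162; 1089 is not s-gonal.
s = 8: P(8, 19) = 1045 and P(8, 20) = 1160; 1089 is not s-gonal.
s = 9: P(9, 18) = 1089. ✓
s = 10: P(10, 16) = 976 and P(10, 17) = 1105; 1089 is not s-gonal.
s = 12: P(12, 15) = 1065 and P(12, 16) = 1216; 1089 is not s-gonal.
Hits: s ∈ {4, 9} → 2.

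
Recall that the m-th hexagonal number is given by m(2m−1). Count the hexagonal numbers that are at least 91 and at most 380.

8

The n-th hexagonal number is n(2n−1).
Smallest index with value ≥ 91: n = 7 (giving 91).
Largest index with value ≤ 380: n = 14 (giving 378).
Indices 7 through 14: 8 terms.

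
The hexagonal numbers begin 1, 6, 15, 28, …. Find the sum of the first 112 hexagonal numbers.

942872

Σ i(2i−1) = 2Σi² − Σi over i = 1..112.
Σi = 6328 and Σi² = 474600.
2·474600 − 1·6328 = 942872.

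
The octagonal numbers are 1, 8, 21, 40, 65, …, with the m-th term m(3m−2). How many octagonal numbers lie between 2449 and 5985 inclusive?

The n-th octagonal number is n(3n−2).
Smallest index with value ≥ 2449: n = 29 (giving 2465).
Largest index with value ≤ 5985: n = 45 (giving 5985).
Indices 29 through 45: 17 terms.

17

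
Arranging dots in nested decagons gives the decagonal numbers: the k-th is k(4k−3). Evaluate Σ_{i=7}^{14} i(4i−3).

3444

Σ i(4i−3) = 4Σi² − 3Σi over i = 7..14.
Σi = 105 − 21 = 84 and Σi² = 1015 − 91 = 924.
4·924 − 3·84 = 3444.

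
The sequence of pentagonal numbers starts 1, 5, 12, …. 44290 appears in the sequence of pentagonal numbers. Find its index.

172

Set n(3n−1)/2 = 44290, giving 3n² − n − 88580 = 0.
The discriminant is 1 + 24·44290 = 1062961, and √1062961 = 1031.
So n = (1 + 1031) / 6 = 1032/6 = 172.
Check: 172·(3·172 − 1)/2 = 44290. ✓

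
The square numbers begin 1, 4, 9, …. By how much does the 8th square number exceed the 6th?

28

8² = 64 and 6² = 36.
Difference: 64 − 36 = 28.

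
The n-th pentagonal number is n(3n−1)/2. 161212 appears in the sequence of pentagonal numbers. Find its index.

328

Set n(3n−1)/2 = 161212, giving 3n² − n − 322424 = 0.
The discriminant is 1 + 24·161212 = 3869089, and √3869089 = 1967.
So n = (1 + 1967) / 6 = 1968/6 = 328.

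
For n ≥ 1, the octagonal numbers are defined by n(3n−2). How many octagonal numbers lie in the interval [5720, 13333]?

The n-th octagonal number is n(3n−2).
Smallest index with value ≥ 5720: n = 44 (giving 5720).
Largest index with value ≤ 13333: n = 67 (giving 13333).
Indices 44 through 67: 24 terms.

24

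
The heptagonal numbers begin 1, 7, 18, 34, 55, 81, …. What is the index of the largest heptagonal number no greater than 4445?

Solve n(5n−3)/2 ≤ 4445 for integer n.
n = 42 gives 4347 ≤ 4445, while n = 43 gives 4558 > 4445; so the answer is index 42.

42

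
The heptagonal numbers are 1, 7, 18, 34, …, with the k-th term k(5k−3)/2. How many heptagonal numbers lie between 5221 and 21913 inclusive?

48

The n-th heptagonal number is n(5n−3)/2.
Smallest index with value ≥ 5221: n = 46 (giving 5221).
Largest index with value ≤ 21913: n = 93 (giving 21483).
Indices 46 through 93: 48 terms.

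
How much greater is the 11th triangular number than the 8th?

30

11·12/2 = 66 and 8·9/2 = 36.
Difference: 66 − 36 = 30.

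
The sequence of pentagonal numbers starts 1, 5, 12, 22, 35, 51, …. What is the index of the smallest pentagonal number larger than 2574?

42

Solve n(3n−1)/2 > 2574 for integer n.
The largest n with value ≤ 2574 is 41 (since 2501 ≤ 2574 < 2625), so the first above is n = 42, value 2625.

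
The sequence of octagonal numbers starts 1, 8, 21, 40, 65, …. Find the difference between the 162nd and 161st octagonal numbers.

967

Consecutive octagonal numbers differ by 6n − 5: here 6·162 − 5 = 967.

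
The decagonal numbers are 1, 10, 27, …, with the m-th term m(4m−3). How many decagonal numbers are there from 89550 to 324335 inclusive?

The n-th decagonal number is n(4n−3).
Smallest index with value ≥ 89550: n = 150 (giving 89550).
Largest index with value ≤ 324335: n = 285 (giving 324045).
Indices 150 through 285: 136 terms.

136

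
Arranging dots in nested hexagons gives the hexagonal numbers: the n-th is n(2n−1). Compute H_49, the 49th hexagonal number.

4753

The 49th hexagonal number is n(2n−1) with n = 49.
49·(2·49 − 1) = 49·97 = 4753.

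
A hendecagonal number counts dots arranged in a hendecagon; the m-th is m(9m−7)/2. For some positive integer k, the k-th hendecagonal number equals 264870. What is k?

243

Set n(9n−7)/2 = 264870, giving 9n² − 7n − 529740 = 0.
So n = (7 + 4367) / 18 = 4374/18 = 243.
Check: 243·(9·243 − 7)/2 = 264870. ✓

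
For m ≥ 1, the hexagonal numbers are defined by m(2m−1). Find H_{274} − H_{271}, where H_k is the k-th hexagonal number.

274·(2·274 − 1) = 149878 and 271·(2·271 − 1) = 146611.
Difference: 149878 − 146611 = 3267.

3267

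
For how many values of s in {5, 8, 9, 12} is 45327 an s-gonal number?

1

s = 5: P(5, 174) = 45327. ✓
s = 8: P(8, 123) = 45141 and P(8, 124) = 45880; 45327 is not s-gonal.
s = 9: P(9, 114) = 45201 and P(9, 115) = 46000; 45327 is not s-gonal.
s = 12: P(12, 95) = 44745 and P(12, 96) = 45696; 45327 is not s-gonal.
Hits: s ∈ {5} → 1.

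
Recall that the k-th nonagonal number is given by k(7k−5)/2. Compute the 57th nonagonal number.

11229

The 57th nonagonal number is n(7n−5)/2 with n = 57.
57·(7·57 − 5)/2 = 57·394/2 = 57·197 = 11229.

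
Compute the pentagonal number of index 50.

3725

The 50th pentagonal number is n(3n−1)/2 with n = 50.
50·(3·50 − 1)/2 = 50·149/2 = 3725.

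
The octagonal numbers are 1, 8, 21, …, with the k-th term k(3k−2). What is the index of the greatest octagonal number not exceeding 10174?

58

Solve n(3n−2) ≤ 10174 for integer n.
n = 58 gives 9976 ≤ 10174, while n = 59 gives 10325 > 10174; so the answer is index 58.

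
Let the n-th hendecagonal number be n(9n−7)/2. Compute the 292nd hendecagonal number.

The 292nd hendecagonal number is n(9n−7)/2 with n = 292.
292·(9·292 − 7)/2 = 292·2621/2 = 382666.

382666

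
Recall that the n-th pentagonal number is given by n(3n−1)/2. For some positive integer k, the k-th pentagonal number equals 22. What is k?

4

Set n(3n−1)/2 = 22, giving 3n² − n − 44 = 0.
The discriminant is 1 + 24·22 = 529, and √529 = 23.
So n = (1 + 23) / 6 = 24/6 = 4.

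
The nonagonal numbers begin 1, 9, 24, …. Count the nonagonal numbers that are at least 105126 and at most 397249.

164

The n-th nonagonal number is n(7n−5)/2.
Smallest index with value ≥ 105126: n = 174 (giving 105531).
Largest index with value ≤ 397249: n = 337 (giving 396649).
Indices 174 through 337: 164 terms.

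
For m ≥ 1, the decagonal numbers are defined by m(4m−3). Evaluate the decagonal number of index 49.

The 49th decagonal number is n(4n−3) with n = 49.
49·(4·49 − 3) = 49·193 = 9457.

9457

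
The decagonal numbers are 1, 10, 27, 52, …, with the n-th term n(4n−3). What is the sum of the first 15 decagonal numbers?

4600

Σ i(4i−3) = 4Σi² − 3Σi over i = 1..15.
Σi = 120 and Σi² = 1240.
4·1240 − 3·120 = 4600.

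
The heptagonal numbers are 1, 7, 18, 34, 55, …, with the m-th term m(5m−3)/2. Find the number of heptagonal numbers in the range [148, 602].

8

The n-th heptagonal number is n(5n−3)/2.
Smallest index with value ≥ 148: n = 8 (giving 148).
Largest index with value ≤ 602: n = 15 (giving 540).
Indices 8 through 15: 8 terms.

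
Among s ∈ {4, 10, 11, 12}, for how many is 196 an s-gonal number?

2

s = 4: P(4, 14) = 196. ✓
s = 10: P(10, 7) = 175 and P(10, 8) = 232; 196 is not s-gonal.
s = 11: P(11, 7) = 196. ✓
s = 12: P(12, 6) = 156 and P(12, 7) = 217; 196 is not s-gonal.
Hits: s ∈ {4, 11} → 2.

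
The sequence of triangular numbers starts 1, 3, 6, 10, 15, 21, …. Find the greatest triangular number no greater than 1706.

Solve n(n+1)/2 ≤ 1706 for integer n.
n = 57 gives 1653 ≤ 1706, while n = 58 gives 1711 > 1706; so the answer is 1653.

1653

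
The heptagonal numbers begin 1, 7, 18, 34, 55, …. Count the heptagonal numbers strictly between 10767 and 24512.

The n-th heptagonal number is n(5n−3)/2.
Smallest index with value > 10767: n = 66 (giving 10791).
Largest index with value < 24512: n = 99 (giving 24354).
Indices 66 through 99: 34 terms.

34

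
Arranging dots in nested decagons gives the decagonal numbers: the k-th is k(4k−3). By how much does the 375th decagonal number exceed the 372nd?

375·(4·375 − 3) = 561375 and 372·(4·372 − 3) = 552420.
Difference: 561375 − 552420 = 8955.

8955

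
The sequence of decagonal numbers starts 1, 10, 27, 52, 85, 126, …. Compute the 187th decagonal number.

187·(4·187 − 3) = 187·745 = 139315.

139315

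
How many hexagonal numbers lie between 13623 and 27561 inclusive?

The n-th hexagonal number is n(2n−1).
Smallest index with value ≥ 13623: n = 83 (giving 13695).
Largest index with value ≤ 27561: n = 117 (giving 27261).
Indices 83 through 117: 35 terms.

35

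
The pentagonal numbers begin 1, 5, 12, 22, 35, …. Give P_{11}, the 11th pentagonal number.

176

The 11th pentagonal number is n(3n−1)/2 with n = 11.
11·(3·11 − 1)/2 = 11·32/2 = 11·16 = 176.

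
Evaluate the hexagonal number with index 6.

66

The 6th hexagonal number is n(2n−1) with n = 6.
6·(2·6 − 1) = 6·11 = 66.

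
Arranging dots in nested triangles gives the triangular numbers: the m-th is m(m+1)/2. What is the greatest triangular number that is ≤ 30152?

30135

Solve n(n+1)/2 ≤ 30152 for integer n.
n = 245 gives 30135 ≤ 30152, while n = 246 gives 30381 > 30152; so the answer is 30135.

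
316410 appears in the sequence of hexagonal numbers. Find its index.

Set n(2n−1) = 316410, giving 2n² − n − 316410 = 0.
The discriminant is 1 + 8·316410 = 2531281, and √2531281 = 1591.
So n = (1 + 1591) / 4 = 1592/4 = 398.
Check: 398·(2·398 − 1) = 316410. ✓

398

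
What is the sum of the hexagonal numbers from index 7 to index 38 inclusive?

37136

Σ i(2i−1) = 2Σi² − Σi over i = 7..38.
Σi = 741 − 21 = 720 and Σi² = 19019 − 91 = 18928.
2·18928 − 1·720 = 37136.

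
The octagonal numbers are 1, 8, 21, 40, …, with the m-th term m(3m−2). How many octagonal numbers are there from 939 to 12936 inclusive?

The n-th octagonal number is n(3n−2).
Smallest index with value ≥ 939: n = 19 (giving 1045).
Largest index with value ≤ 12936: n = 66 (giving 12936).
Indices 19 through 66: 48 terms.

48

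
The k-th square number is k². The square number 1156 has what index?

34

We need n² = 1156, so n = √1156 = 34.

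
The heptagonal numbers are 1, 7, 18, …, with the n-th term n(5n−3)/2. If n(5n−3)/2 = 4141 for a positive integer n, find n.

41

Set n(5n−3)/2 = 4141, giving 5n² − 3n − 8282 = 0.
So n = (3 + 407) / 10 = 410/10 = 41.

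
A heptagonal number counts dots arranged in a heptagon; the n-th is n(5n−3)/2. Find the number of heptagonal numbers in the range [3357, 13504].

37

The n-th heptagonal number is n(5n−3)/2.
Smallest index with value ≥ 3357: n = 37 (giving 3367).
Largest index with value ≤ 13504: n = 73 (giving 13213).
Indices 37 through 73: 37 terms.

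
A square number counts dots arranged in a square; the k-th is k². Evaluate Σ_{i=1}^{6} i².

Σ_{i=1}^{6} i² = 6·7·13/6 = 91.

91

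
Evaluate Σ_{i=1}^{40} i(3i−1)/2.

32800

Σ i(3i−1)/2 = (3Σi² − Σi) / 2 over i = 1..40.
Σi = 820 and Σi² = 22140.
(3·22140 − 1·820) / 2 = 65600/2 = 32800.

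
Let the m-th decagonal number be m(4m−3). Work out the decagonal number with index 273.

297297

The 273rd decagonal number is n(4n−3) with n = 273.
273·(4·273 − 3) = 273·1089 = 297297.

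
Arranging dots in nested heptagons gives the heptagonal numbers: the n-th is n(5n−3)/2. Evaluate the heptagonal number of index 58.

The 58th heptagonal number is n(5n−3)/2 with n = 58.
58·(5·58 − 3)/2 = 58·287/2 = 8323.

8323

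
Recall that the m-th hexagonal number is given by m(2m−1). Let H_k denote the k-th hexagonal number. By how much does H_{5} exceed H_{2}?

5·(2·5 − 1) = 45 and 2·(2·2 − 1) = 6.
Difference: 45 − 6 = 39.

39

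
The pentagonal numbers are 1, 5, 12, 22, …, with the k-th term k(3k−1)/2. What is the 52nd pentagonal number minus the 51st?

154

Consecutive pentagonal numbers differ by 3n − 2: here 3·52 − 2 = 154.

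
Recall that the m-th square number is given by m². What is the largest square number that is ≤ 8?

Solve n² ≤ 8 for integer n.
n = 2 gives 4 ≤ 8, while n = 3 gives 9 > 8; so the answer is 4.

4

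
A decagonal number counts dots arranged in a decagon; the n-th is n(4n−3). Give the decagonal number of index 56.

12376

56·(4·56 − 3) = 56·221 = 12376.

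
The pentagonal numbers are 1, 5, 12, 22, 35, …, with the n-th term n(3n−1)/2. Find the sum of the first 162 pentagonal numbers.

Σ i(3i−1)/2 = (3Σi² − Σi) / 2 over i = 1..162.
Σi = 13203 and Σi² = 1430325.
(3·1430325 − 1·13203) / 2 = 4277772/2 = 2138886.

2138886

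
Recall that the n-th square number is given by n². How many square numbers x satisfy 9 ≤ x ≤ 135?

9

The n-th square number is n².
Smallest index with value ≥ 9: n = 3 (giving 9).
Largest index with value ≤ 135: n = 11 (giving 121).
Indices 3 through 11: 9 terms.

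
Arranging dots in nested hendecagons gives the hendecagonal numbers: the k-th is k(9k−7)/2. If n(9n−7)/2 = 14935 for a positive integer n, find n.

58

Set n(9n−7)/2 = 14935, giving 9n² − 7n − 29870 = 0.
So n = (7 + 1037) / 18 = 1044/18 = 58.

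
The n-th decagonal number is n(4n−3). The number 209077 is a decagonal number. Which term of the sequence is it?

229

Set n(4n−3) = 209077, giving 4n² − 3n − 209077 = 0.
The discriminant is 9 + 16·209077 = 3345241, and √3345241 = 1829.
So n = (3 + 1829) / 8 = 1832/8 = 229.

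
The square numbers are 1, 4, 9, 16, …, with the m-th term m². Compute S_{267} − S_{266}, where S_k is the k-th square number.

533

n² − (n−1)² = 2n − 1, so 267² − 266² = 2·267 − 1 = 533.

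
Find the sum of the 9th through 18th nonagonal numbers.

6330

Σ i(7i−5)/2 = (7Σi² − 5Σi) / 2 over i = 9..18.
Σi = 171 − 36 = 135 and Σi² = 2109 − 204 = 1905.
(7·1905 − 5·135) / 2 = 12660/2 = 6330.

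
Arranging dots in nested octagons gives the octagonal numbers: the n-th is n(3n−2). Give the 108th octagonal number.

34776

The 108th octagonal number is n(3n−2) with n = 108.
108·(3·108 − 2) = 108·322 = 34776.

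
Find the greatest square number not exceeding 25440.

25281

Solve n² ≤ 25440 for integer n.
n = 159 gives 25281 ≤ 25440, while n = 160 gives 25600 > 25440; so the answer is 25281.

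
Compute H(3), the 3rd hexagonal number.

15

The 3rd hexagonal number is n(2n−1) with n = 3.
3·(2·3 − 1) = 3·5 = 15.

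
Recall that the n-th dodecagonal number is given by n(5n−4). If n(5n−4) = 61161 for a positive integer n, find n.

Set n(5n−4) = 61161, giving 5n² − 4n − 61161 = 0.
The discriminant is 16 + 20·61161 = 1223236, and √1223236 = 1106.
So n = (4 + 1106) / 10 = 1110/10 = 111.

111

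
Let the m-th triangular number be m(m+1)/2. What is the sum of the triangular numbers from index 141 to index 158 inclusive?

202740

Σ i(i+1)/2 = (Σi² + Σi) / 2 over i = 141..158.
Σi = 12561 − 9870 = 2691 and Σi² = 1327279 − 924490 = 402789.
(1·402789 + 1·2691) / 2 = 405480/2 = 202740.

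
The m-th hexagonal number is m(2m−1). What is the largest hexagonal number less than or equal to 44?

28

Solve n(2n−1) ≤ 44 for integer n.
n = 4 gives 28 ≤ 44, while n = 5 gives 45 > 44; so the answer is 28.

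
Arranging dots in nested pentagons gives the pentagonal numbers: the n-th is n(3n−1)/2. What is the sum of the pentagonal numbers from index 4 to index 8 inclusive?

270

Σ i(3i−1)/2 = (3Σi² − Σi) / 2 over i = 4..8.
Σi = 36 − 6 = 30 and Σi² = 204 − 14 = 190.
(3·190 − 1·30) / 2 = 540/2 = 270.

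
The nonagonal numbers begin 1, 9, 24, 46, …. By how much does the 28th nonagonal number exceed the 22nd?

28·(7·28 − 5)/2 = 2674 and 22·(7·22 − 5)/2 = 1639.
Difference: 2674 − 1639 = 1035.

1035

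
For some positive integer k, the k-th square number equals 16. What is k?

4

We need n² = 16, so n = √16 = 4.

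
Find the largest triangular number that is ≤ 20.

Solve n(n+1)/2 ≤ 20 for integer n.
n = 5 gives 15 ≤ 20, while n = 6 gives 21 > 20; so the answer is 15.

15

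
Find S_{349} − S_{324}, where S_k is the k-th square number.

349² = 121801 and 324² = 104976.
Difference: 121801 − 104976 = 16825.

16825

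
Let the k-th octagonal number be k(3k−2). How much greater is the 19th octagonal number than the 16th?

309

19·(3·19 − 2) = 1045 and 16·(3·16 − 2) = 736.
Difference: 1045 − 736 = 309.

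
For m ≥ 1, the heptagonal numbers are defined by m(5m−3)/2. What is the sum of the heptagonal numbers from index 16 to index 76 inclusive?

365756

Σ i(5i−3)/2 = (5Σi² − 3Σi) / 2 over i = 16..76.
Σi = 2926 − 120 = 2806 and Σi² = 149226 − 1240 = 147986.
(5·147986 − 3·2806) / 2 = 731512/2 = 365756.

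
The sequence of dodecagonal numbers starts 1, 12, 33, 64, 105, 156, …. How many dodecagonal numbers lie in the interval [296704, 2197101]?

The n-th dodecagonal number is n(5n−4).
Smallest index with value ≥ 296704: n = 244 (giving 296704).
Largest index with value ≤ 2197101: n = 663 (giving 2195193).
Indices 244 through 663: 420 terms.

420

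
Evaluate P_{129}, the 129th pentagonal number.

24897

The 129th pentagonal number is n(3n−1)/2 with n = 129.
129·(3·129 − 1)/2 = 129·386/2 = 129·193 = 24897.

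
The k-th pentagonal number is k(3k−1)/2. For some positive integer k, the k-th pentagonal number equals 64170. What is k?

Set n(3n−1)/2 = 64170, giving 3n² − n − 128340 = 0.
The discriminant is 1 + 24·64170 = 1540081, and √1540081 = 1241.
So n = (1 + 1241) / 6 = 1242/6 = 207.

207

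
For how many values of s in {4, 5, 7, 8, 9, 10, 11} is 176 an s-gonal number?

s = 4: P(4, 13) = 169 and P(4, 14) = 196; 176 is not s-gonal.
s = 5: P(5, 11) = 176. ✓
s = 7: P(7, 8) = 148 and P(7, 9) = 189; 176 is not s-gonal.
s = 8: P(8, 8) = 176. ✓
s = 9: P(9, 7) = 154 and P(9, 8) = 204; 176 is not s-gonal.
s = 10: P(10, 7) = 175 and P(10, 8) = 232; 176 is not s-gonal.
s = 11: P(11, 6) = 141 and P(11, 7) = 196; 176 is not s-gonal.
Hits: s ∈ {5, 8} → 2.

2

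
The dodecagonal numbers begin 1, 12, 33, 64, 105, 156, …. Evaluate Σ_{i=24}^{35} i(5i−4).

Σ i(5i−4) = 5Σi² − 4Σi over i = 24..35.
Σi = 630 − 276 = 354 and Σi² = 14910 − 4324 = 10586.
5·10586 − 4·354 = 51514.

51514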